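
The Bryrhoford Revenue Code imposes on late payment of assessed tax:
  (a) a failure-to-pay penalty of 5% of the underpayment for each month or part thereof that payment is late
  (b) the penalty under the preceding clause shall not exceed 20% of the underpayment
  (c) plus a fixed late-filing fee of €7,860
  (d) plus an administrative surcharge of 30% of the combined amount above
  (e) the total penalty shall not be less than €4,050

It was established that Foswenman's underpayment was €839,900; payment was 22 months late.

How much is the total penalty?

Accrued rate: 5% × 22 = 110%, capped at 20% → 20%
Failure-to-pay penalty: 20% of €839,900 = €167,980
Penalty before surcharge: €167,980 + €7,860 = €175,840
Administrative surcharge: 30% of €175,840 = €52,752
Total penalty: €175,840 + €52,752 = €228,592
Minimum €4,050: €228,592 meets the minimum, no increase.

€228,592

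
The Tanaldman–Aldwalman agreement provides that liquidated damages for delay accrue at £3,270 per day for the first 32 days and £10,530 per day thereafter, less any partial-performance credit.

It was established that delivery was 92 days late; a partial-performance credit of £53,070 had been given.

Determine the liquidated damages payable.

First 32 days: 32 × £3,270 = £104,640
Remaining days: (92 − 32) × £10,530 = £631,800
Accrued per-day damages: £104,640 + £631,800 = £736,440
Less partial-performance credit: £736,440 − £53,070 = £683,370

£683,370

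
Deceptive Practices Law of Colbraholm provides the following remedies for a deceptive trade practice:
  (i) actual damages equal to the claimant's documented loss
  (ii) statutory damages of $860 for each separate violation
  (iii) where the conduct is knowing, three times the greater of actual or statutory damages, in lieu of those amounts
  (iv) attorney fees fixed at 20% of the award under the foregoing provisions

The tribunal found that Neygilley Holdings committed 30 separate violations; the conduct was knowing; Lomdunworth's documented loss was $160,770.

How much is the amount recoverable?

$578,772

Statutory damages: 30 × $860 = $25,800
Greater of actual damages ($160,770) or statutory damages ($25,800): $160,770
Trebled: 3 × $160,770 = $482,310
Attorney fees: 20% of $482,310 = $96,462
Total recovery: $482,310 + $96,462 = $578,772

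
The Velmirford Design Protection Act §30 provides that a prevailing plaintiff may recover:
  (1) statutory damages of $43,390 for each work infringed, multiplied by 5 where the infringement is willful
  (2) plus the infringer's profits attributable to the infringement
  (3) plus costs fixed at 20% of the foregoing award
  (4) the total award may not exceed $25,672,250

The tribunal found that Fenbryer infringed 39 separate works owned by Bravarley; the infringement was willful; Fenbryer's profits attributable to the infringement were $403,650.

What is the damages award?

$10,637,640

Statutory damages: 39 × $43,390 = $1,692,210
Multiplied by 5: 5 × $1,692,210 = $8,461,050
Combined award: $8,461,050 + $403,650 = $8,864,700
Costs: 20% of $8,864,700 = $1,772,940
Award plus costs: $8,864,700 + $1,772,940 = $10,637,640
Cap at $25,672,250: $10,637,640 is within the cap, no reduction.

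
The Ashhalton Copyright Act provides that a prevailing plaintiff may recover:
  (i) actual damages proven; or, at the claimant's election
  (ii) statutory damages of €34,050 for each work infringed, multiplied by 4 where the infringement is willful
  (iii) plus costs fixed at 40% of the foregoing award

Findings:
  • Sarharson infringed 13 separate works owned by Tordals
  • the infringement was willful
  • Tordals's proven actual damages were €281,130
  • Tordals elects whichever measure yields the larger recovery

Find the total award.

Award: €2,478,840

Statutory damages: 13 × €34,050 = €442,650
Multiplied by 4: 4 × €442,650 = €1,770,600
Greater of actual damages (€281,130) or enhanced statutory damages (€1,770,600): €1,770,600
Costs: 40% of €1,770,600 = €708,240
Award plus costs: €1,770,600 + €708,240 = €2,478,840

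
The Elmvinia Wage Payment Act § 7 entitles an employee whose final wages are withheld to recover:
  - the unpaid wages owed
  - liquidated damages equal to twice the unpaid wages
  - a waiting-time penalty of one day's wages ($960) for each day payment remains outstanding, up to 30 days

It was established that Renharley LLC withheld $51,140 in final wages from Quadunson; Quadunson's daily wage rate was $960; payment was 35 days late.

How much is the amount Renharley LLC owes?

$182,220

Doubled: 2 × $51,140 = $102,280
Penalty days: min(35, 30) = 30
Waiting-time penalty: 30 × $960 = $28,800
Total award: $51,140 + $102,280 + $28,800 = $182,220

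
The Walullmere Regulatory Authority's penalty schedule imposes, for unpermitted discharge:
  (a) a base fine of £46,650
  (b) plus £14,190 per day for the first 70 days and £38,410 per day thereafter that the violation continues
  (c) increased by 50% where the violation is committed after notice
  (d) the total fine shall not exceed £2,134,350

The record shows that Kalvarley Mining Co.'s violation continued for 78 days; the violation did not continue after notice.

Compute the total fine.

First 70 days: 70 × £14,190 = £993,300
Remaining days: (78 − 70) × £38,410 = £307,280
Per-day component: £993,300 + £307,280 = £1,300,580
Base plus per-day: £46,650 + £1,300,580 = £1,347,230
The violation did not continue after notice: no 50% increase.
Cap at £2,134,350: £1,347,230 is within the cap, no reduction.

£1,347,230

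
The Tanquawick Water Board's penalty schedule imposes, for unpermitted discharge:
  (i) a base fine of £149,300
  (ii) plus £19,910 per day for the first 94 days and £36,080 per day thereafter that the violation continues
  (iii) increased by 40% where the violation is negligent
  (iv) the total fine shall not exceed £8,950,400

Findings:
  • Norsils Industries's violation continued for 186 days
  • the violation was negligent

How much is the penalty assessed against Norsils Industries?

£7,476,280

First 94 days: 94 × £19,910 = £1,871,540
Remaining days: (186 − 94) × £36,080 = £3,319,360
Per-day component: £1,871,540 + £3,319,360 = £5,190,900
Base plus per-day: £149,300 + £5,190,900 = £5,340,200
Enhancement: 40% of £5,340,200 = £2,136,080
Enhanced fine: £5,340,200 + £2,136,080 = £7,476,280
Cap at £8,950,400: £7,476,280 is within the cap, no reduction.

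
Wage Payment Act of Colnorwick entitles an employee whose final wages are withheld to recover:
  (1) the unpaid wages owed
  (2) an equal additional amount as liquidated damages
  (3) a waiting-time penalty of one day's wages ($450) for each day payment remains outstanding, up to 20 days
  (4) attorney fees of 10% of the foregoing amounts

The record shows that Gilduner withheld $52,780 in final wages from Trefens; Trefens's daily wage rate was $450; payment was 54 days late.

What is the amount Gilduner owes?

$126,016

Liquidated damages (equal amount): $52,780
Penalty days: min(54, 20) = 20
Waiting-time penalty: 20 × $450 = $9,000
Subtotal: $52,780 + $52,780 + $9,000 = $114,560
Attorney fees: 10% of $114,560 = $11,456
Total award: $114,560 + $11,456 = $126,016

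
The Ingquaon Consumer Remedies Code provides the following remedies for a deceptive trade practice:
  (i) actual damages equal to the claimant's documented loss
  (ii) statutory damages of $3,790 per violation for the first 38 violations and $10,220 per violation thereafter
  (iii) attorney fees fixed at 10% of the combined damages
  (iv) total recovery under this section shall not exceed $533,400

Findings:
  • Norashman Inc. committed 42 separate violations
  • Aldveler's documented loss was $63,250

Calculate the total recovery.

First 38 violations: 38 × $3,790 = $144,020
Remaining violations: (42 − 38) × $10,220 = $40,880
Statutory damages: $144,020 + $40,880 = $184,900
Combined damages: $63,250 + $184,900 = $248,150
Attorney fees: 10% of $248,150 = $24,815
Total before cap: $248,150 + $24,815 = $272,965
Cap at $533,400: $272,965 is within the cap, no reduction.

Total recovery: $272,965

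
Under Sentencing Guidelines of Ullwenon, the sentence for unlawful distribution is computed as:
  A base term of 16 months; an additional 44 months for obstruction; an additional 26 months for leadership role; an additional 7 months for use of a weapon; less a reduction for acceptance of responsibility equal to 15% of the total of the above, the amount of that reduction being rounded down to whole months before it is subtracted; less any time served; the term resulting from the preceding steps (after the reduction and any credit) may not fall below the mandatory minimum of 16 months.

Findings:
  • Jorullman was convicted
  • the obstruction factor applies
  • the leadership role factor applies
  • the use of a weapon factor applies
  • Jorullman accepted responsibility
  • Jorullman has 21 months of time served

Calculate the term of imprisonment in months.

Sentence: 59 months

Obstruction enhancement: +44 months
Leadership role enhancement: +26 months
Use of a weapon enhancement: +7 months
Adjusted term: 16 months + 44 months + 26 months + 7 months = 93 months
Acceptance of responsibility reduction: 15% of 93 months = 13 months (rounded down)
After reduction: 93 − 13 = 80 months
Less time served: 80 months − 21 months = 59 months
Minimum 16 months: 59 months meets the minimum, no increase.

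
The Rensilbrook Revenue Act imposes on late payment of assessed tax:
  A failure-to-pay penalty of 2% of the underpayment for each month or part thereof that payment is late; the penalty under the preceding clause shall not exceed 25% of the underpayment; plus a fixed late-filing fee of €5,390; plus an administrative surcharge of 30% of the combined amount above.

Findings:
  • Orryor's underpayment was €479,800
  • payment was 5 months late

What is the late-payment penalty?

€69,381

Accrued rate: 2% × 5 = 10%, capped at 25% → 10%
Failure-to-pay penalty: 10% of €479,800 = €47,980
Penalty before surcharge: €47,980 + €5,390 = €53,370
Administrative surcharge: 30% of €53,370 = €16,011
Total penalty: €53,370 + €16,011 = €69,381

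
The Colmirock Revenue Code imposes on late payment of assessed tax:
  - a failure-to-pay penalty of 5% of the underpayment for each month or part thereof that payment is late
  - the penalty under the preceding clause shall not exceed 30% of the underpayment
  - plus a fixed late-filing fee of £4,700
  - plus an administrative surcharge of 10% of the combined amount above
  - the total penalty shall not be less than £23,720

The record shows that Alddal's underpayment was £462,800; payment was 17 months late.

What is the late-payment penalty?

£157,894

Accrued rate: 5% × 17 = 85%, capped at 30% → 30%
Failure-to-pay penalty: 30% of £462,800 = £138,840
Penalty before surcharge: £138,840 + £4,700 = £143,540
Administrative surcharge: 10% of £143,540 = £14,354
Total penalty: £143,540 + £14,354 = £157,894
Minimum £23,720: £157,894 meets the minimum, no increase.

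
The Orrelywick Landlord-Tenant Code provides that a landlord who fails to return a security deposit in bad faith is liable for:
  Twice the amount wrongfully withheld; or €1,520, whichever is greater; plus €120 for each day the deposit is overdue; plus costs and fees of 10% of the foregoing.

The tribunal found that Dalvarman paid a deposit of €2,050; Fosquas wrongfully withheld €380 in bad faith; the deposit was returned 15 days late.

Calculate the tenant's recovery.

€3,652

Doubled: 2 × €380 = €760
Minimum €1,520: €760 is below the minimum → €1,520
Late-return penalty: 15 × €120 = €1,800
Damages plus late penalty: €1,520 + €1,800 = €3,320
Costs and fees: 10% of €3,320 = €332
Total recovery: €3,320 + €332 = €3,652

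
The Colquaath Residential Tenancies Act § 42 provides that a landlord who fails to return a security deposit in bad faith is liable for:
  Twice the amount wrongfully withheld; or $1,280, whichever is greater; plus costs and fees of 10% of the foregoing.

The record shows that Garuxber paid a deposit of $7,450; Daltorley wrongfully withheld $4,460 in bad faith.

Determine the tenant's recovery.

Doubled: 2 × $4,460 = $8,920
Minimum $1,280: $8,920 meets the minimum, no increase.
Costs and fees: 10% of $8,920 = $892
Total recovery: $8,920 + $892 = $9,812

$9,812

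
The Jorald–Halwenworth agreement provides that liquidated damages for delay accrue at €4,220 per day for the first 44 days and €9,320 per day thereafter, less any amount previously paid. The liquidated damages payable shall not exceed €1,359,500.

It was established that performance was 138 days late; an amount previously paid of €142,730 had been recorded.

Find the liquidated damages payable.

€919,030

First 44 days: 44 × €4,220 = €185,680
Remaining days: (138 − 44) × €9,320 = €876,080
Accrued per-day damages: €185,680 + €876,080 = €1,061,760
Less amount previously paid: €1,061,760 − €142,730 = €919,030
Cap at €1,359,500: €919,030 is within the cap, no reduction.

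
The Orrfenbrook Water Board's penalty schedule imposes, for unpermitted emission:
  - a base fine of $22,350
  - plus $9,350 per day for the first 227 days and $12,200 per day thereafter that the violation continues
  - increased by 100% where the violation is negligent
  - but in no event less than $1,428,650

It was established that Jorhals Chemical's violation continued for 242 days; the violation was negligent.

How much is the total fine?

First 227 days: 227 × $9,350 = $2,122,450
Remaining days: (242 − 227) × $12,200 = $183,000
Per-day component: $2,122,450 + $183,000 = $2,305,450
Base plus per-day: $22,350 + $2,305,450 = $2,327,800
Enhancement: 100% of $2,327,800 = $2,327,800
Enhanced fine: $2,327,800 + $2,327,800 = $4,655,600
Minimum $1,428,650: $4,655,600 meets the minimum, no increase.

Civil penalty: $4,655,600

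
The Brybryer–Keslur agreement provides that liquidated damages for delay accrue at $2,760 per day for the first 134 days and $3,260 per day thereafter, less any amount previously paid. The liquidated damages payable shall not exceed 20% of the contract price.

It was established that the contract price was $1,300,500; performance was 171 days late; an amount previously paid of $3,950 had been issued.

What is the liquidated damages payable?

First 134 days: 134 × $2,760 = $369,840
Remaining days: (171 − 134) × $3,260 = $120,620
Accrued per-day damages: $369,840 + $120,620 = $490,460
Less amount previously paid: $490,460 − $3,950 = $486,510
Cap: 20% of $1,300,500 = $260,100
Cap at $260,100: $486,510 exceeds the cap → $260,100

$260,100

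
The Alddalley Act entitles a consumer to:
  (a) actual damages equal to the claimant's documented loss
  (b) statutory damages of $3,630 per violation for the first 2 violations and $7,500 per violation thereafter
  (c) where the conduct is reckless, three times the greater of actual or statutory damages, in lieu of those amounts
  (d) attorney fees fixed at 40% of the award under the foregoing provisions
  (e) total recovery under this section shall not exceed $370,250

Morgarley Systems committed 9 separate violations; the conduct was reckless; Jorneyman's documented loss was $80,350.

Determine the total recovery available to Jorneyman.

First 2 violations: 2 × $3,630 = $7,260
Remaining violations: (9 − 2) × $7,500 = $52,500
Statutory damages: $7,260 + $52,500 = $59,760
Greater of actual damages ($80,350) or statutory damages ($59,760): $80,350
Trebled: 3 × $80,350 = $241,050
Attorney fees: 40% of $241,050 = $96,420
Total before cap: $241,050 + $96,420 = $337,470
Cap at $370,250: $337,470 is within the cap, no reduction.

Total recovery: $337,470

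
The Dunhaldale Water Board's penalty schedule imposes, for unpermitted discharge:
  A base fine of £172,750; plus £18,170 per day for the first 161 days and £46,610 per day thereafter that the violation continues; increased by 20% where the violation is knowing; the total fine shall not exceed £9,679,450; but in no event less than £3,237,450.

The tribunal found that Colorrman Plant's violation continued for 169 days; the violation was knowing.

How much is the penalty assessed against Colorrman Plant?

£4,165,200

First 161 days: 161 × £18,170 = £2,925,370
Remaining days: (169 − 161) × £46,610 = £372,880
Per-day component: £2,925,370 + £372,880 = £3,298,250
Base plus per-day: £172,750 + £3,298,250 = £3,471,000
Enhancement: 20% of £3,471,000 = £694,200
Enhanced fine: £3,471,000 + £694,200 = £4,165,200
Cap at £9,679,450: £4,165,200 is within the cap, no reduction.
Minimum £3,237,450: £4,165,200 meets the minimum, no increase.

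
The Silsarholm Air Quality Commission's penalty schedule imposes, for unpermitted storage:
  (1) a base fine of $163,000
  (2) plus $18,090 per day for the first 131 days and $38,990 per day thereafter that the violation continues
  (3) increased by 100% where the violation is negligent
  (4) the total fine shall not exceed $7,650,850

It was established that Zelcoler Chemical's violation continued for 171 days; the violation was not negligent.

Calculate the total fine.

First 131 days: 131 × $18,090 = $2,369,790
Remaining days: (171 − 131) × $38,990 = $1,559,600
Per-day component: $2,369,790 + $1,559,600 = $3,929,390
Base plus per-day: $163,000 + $3,929,390 = $4,092,390
The violation was not negligent: no 100% increase.
Cap at $7,650,850: $4,092,390 is within the cap, no reduction.

$4,092,390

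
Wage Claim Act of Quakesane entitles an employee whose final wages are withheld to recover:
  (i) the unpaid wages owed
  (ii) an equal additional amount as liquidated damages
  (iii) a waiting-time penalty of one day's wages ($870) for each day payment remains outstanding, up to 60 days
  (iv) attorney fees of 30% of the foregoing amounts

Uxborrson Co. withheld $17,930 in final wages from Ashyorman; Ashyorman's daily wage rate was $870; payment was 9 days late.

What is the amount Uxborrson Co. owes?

$56,797

Liquidated damages (equal amount): $17,930
Penalty days: min(9, 60) = 9
Waiting-time penalty: 9 × $870 = $7,830
Subtotal: $17,930 + $17,930 + $7,830 = $43,690
Attorney fees: 30% of $43,690 = $13,107
Total award: $43,690 + $13,107 = $56,797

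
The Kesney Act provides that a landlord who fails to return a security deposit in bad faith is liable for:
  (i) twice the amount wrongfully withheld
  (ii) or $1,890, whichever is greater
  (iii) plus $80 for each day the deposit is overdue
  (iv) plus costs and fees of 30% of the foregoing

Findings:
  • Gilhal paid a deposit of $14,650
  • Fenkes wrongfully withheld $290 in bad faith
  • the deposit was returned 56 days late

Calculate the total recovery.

Doubled: 2 × $290 = $580
Minimum $1,890: $580 is below the minimum → $1,890
Late-return penalty: 56 × $80 = $4,480
Damages plus late penalty: $1,890 + $4,480 = $6,370
Costs and fees: 30% of $6,370 = $1,911
Total recovery: $6,370 + $1,911 = $8,281

$8,281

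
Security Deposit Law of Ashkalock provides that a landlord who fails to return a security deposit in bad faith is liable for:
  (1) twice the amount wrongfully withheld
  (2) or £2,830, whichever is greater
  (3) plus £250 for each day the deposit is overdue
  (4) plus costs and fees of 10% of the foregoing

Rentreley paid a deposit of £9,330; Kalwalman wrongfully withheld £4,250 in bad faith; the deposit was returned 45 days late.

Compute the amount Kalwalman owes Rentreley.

Doubled: 2 × £4,250 = £8,500
Minimum £2,830: £8,500 meets the minimum, no increase.
Late-return penalty: 45 × £250 = £11,250
Damages plus late penalty: £8,500 + £11,250 = £19,750
Costs and fees: 10% of £19,750 = £1,975
Total recovery: £19,750 + £1,975 = £21,725

Recovery: £21,725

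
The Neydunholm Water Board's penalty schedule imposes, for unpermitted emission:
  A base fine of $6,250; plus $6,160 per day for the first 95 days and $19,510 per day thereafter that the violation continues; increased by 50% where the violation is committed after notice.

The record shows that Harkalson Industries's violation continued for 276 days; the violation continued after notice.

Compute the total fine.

Civil penalty: $6,184,140

First 95 days: 95 × $6,160 = $585,200
Remaining days: (276 − 95) × $19,510 = $3,531,310
Per-day component: $585,200 + $3,531,310 = $4,116,510
Base plus per-day: $6,250 + $4,116,510 = $4,122,760
Enhancement: 50% of $4,122,760 = $2,061,380
Enhanced fine: $4,122,760 + $2,061,380 = $6,184,140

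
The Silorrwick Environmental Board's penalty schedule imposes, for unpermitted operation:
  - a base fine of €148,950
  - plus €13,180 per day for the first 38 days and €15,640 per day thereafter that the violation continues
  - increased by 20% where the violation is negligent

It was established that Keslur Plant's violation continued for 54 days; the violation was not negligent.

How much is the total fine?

€900,030

First 38 days: 38 × €13,180 = €500,840
Remaining days: (54 − 38) × €15,640 = €250,240
Per-day component: €500,840 + €250,240 = €751,080
Base plus per-day: €148,950 + €751,080 = €900,030
The violation was not negligent: no 20% increase.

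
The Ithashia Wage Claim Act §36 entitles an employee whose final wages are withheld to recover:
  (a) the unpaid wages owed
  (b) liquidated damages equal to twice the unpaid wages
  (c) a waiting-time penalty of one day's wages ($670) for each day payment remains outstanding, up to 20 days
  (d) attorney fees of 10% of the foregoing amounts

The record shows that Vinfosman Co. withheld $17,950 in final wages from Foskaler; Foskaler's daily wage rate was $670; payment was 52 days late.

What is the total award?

Total award: $73,975

Doubled: 2 × $17,950 = $35,900
Penalty days: min(52, 20) = 20
Waiting-time penalty: 20 × $670 = $13,400
Subtotal: $17,950 + $35,900 + $13,400 = $67,250
Attorney fees: 10% of $67,250 = $6,725
Total award: $67,250 + $6,725 = $73,975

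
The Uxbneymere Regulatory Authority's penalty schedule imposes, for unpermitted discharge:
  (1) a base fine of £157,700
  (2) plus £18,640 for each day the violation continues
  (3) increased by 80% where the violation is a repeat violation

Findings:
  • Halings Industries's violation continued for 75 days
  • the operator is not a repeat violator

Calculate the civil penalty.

£1,555,700

Per-day component: 75 × £18,640 = £1,398,000
Base plus per-day: £157,700 + £1,398,000 = £1,555,700
The operator is not a repeat violator: no 80% increase.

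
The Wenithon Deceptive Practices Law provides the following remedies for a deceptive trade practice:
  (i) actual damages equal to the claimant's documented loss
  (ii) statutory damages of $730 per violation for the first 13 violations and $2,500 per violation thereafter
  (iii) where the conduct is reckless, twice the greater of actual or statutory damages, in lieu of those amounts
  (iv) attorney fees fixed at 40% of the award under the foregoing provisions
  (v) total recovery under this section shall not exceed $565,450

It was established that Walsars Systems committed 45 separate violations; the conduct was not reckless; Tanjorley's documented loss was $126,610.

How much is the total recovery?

$302,540

First 13 violations: 13 × $730 = $9,490
Remaining violations: (45 − 13) × $2,500 = $80,000
Statutory damages: $9,490 + $80,000 = $89,490
Conduct not reckless: the in-lieu enhancement does not apply.
Actual plus statutory damages: $126,610 + $89,490 = $216,100
Attorney fees: 40% of $216,100 = $86,440
Total before cap: $216,100 + $86,440 = $302,540
Cap at $565,450: $302,540 is within the cap, no reduction.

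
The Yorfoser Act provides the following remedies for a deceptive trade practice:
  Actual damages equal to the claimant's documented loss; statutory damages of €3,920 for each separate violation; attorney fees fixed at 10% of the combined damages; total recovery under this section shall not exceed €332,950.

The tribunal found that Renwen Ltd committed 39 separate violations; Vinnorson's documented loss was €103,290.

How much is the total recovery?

Statutory damages: 39 × €3,920 = €152,880
Combined damages: €103,290 + €152,880 = €256,170
Attorney fees: 10% of €256,170 = €25,617
Total before cap: €256,170 + €25,617 = €281,787
Cap at €332,950: €281,787 is within the cap, no reduction.

€281,787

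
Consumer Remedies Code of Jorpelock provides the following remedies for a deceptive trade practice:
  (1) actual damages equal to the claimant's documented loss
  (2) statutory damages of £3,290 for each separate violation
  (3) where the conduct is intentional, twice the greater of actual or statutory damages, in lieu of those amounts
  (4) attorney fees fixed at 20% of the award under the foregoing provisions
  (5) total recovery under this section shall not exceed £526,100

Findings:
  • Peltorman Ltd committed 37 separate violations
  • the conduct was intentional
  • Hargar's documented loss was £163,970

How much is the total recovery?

Statutory damages: 37 × £3,290 = £121,730
Greater of actual damages (£163,970) or statutory damages (£121,730): £163,970
Doubled: 2 × £163,970 = £327,940
Attorney fees: 20% of £327,940 = £65,588
Total before cap: £327,940 + £65,588 = £393,528
Cap at £526,100: £393,528 is within the cap, no reduction.

£393,528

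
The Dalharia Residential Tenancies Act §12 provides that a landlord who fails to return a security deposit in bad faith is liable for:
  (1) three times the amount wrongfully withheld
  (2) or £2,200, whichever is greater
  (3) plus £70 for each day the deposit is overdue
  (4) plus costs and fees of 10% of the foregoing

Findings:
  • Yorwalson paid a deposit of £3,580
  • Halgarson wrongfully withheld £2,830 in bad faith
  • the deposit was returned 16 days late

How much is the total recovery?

£10,571

Trebled: 3 × £2,830 = £8,490
Minimum £2,200: £8,490 meets the minimum, no increase.
Late-return penalty: 16 × £70 = £1,120
Damages plus late penalty: £8,490 + £1,120 = £9,610
Costs and fees: 10% of £9,610 = £961
Total recovery: £9,610 + £961 = £10,571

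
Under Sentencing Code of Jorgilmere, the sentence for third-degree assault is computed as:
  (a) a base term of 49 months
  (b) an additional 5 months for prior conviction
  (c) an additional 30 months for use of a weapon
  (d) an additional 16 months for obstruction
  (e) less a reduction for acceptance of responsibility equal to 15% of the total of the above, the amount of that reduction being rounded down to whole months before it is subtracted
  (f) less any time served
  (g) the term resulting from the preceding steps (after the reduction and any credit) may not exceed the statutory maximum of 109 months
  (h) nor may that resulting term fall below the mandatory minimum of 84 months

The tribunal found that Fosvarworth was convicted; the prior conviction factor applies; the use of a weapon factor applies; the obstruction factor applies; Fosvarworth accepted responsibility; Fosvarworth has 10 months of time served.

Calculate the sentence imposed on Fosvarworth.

Prior conviction enhancement: +5 months
Use of a weapon enhancement: +30 months
Obstruction enhancement: +16 months
Adjusted term: 49 months + 5 months + 30 months + 16 months = 100 months
Acceptance of responsibility reduction: 15% of 100 months = 15 months (rounded down)
After reduction: 100 − 15 = 85 months
Less time served: 85 months − 10 months = 75 months
Cap at 109 months: 75 months is within the cap, no reduction.
Minimum 84 months: 75 months is below the minimum → 84 months

84 months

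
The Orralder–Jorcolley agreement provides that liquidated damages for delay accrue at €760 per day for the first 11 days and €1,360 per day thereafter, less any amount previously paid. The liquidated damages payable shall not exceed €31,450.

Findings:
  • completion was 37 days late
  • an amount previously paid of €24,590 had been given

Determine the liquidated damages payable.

€19,130

First 11 days: 11 × €760 = €8,360
Remaining days: (37 − 11) × €1,360 = €35,360
Accrued per-day damages: €8,360 + €35,360 = €43,720
Less amount previously paid: €43,720 − €24,590 = €19,130
Cap at €31,450: €19,130 is within the cap, no reduction.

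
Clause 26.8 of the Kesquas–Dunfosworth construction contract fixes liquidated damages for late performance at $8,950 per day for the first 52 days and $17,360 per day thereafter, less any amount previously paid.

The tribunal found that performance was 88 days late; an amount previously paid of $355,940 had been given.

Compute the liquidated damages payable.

$734,420

First 52 days: 52 × $8,950 = $465,400
Remaining days: (88 − 52) × $17,360 = $624,960
Accrued per-day damages: $465,400 + $624,960 = $1,090,360
Less amount previously paid: $1,090,360 − $355,940 = $734,420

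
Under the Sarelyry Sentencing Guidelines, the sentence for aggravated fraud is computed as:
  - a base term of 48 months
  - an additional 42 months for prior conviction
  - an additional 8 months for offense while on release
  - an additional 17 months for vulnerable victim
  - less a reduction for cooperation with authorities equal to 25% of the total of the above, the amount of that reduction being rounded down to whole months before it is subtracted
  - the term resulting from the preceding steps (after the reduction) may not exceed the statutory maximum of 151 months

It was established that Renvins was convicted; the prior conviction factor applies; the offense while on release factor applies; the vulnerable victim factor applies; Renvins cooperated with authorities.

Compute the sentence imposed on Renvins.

87 months

Prior conviction enhancement: +42 months
Offense while on release enhancement: +8 months
Vulnerable victim enhancement: +17 months
Adjusted term: 48 months + 42 months + 8 months + 17 months = 115 months
Cooperation with authorities reduction: 25% of 115 months = 28 months (rounded down)
After reduction: 115 − 28 = 87 months
Cap at 151 months: 87 months is within the cap, no reduction.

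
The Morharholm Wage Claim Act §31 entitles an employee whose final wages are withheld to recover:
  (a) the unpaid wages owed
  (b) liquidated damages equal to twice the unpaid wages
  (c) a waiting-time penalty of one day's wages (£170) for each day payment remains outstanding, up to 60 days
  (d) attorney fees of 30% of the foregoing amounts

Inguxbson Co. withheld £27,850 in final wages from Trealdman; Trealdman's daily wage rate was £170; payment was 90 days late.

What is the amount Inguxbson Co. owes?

Doubled: 2 × £27,850 = £55,700
Penalty days: min(90, 60) = 60
Waiting-time penalty: 60 × £170 = £10,200
Subtotal: £27,850 + £55,700 + £10,200 = £93,750
Attorney fees: 30% of £93,750 = £28,125
Total award: £93,750 + £28,125 = £121,875

Total award: £121,875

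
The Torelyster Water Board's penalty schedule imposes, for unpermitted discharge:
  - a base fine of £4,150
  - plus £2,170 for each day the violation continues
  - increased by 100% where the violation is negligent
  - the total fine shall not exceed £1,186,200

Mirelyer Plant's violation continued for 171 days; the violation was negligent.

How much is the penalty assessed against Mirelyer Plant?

Per-day component: 171 × £2,170 = £371,070
Base plus per-day: £4,150 + £371,070 = £375,220
Enhancement: 100% of £375,220 = £375,220
Enhanced fine: £375,220 + £375,220 = £750,440
Cap at £1,186,200: £750,440 is within the cap, no reduction.

£750,440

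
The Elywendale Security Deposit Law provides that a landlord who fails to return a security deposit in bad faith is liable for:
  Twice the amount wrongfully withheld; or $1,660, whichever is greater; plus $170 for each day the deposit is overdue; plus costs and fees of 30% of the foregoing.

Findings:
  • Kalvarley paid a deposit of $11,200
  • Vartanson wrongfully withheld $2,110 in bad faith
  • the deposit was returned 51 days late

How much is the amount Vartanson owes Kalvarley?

Doubled: 2 × $2,110 = $4,220
Minimum $1,660: $4,220 meets the minimum, no increase.
Late-return penalty: 51 × $170 = $8,670
Damages plus late penalty: $4,220 + $8,670 = $12,890
Costs and fees: 30% of $12,890 = $3,867
Total recovery: $12,890 + $3,867 = $16,757

Recovery: $16,757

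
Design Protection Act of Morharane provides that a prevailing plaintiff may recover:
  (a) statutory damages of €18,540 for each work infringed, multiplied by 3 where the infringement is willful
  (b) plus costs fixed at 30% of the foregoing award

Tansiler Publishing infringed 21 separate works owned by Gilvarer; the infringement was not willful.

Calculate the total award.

€506,142

Statutory damages: 21 × €18,540 = €389,340
Infringement not willful: no ×3 enhancement.
Costs: 30% of €389,340 = €116,802
Award plus costs: €389,340 + €116,802 = €506,142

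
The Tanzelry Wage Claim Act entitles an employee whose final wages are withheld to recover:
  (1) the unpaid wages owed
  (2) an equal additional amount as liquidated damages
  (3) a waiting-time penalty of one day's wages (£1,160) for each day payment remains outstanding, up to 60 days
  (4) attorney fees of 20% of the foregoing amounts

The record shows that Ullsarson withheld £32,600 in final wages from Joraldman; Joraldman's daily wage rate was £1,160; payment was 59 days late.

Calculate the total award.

Liquidated damages (equal amount): £32,600
Penalty days: min(59, 60) = 59
Waiting-time penalty: 59 × £1,160 = £68,440
Subtotal: £32,600 + £32,600 + £68,440 = £133,640
Attorney fees: 20% of £133,640 = £26,728
Total award: £133,640 + £26,728 = £160,368

£160,368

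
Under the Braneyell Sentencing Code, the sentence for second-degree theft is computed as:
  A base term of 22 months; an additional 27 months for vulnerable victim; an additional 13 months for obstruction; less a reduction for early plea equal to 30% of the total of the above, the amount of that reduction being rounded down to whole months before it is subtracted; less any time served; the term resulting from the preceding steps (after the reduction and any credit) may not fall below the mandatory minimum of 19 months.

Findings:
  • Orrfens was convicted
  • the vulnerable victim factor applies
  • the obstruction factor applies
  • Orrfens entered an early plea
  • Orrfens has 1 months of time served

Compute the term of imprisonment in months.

43 months

Vulnerable victim enhancement: +27 months
Obstruction enhancement: +13 months
Adjusted term: 22 months + 27 months + 13 months = 62 months
Early plea reduction: 30% of 62 months = 18 months (rounded down)
After reduction: 62 − 18 = 44 months
Less time served: 44 months − 1 months = 43 months
Minimum 19 months: 43 months meets the minimum, no increase.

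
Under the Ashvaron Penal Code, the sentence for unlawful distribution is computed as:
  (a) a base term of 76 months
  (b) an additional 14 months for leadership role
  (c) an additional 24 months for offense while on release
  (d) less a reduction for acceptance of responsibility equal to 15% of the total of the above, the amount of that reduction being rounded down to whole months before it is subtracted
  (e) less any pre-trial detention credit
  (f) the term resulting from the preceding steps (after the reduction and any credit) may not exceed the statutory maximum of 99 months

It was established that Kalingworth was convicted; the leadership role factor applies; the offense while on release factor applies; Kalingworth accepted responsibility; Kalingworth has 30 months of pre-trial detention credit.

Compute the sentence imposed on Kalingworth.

Leadership role enhancement: +14 months
Offense while on release enhancement: +24 months
Adjusted term: 76 months + 14 months + 24 months = 114 months
Acceptance of responsibility reduction: 15% of 114 months = 17 months (rounded down)
After reduction: 114 − 17 = 97 months
Less pre-trial detention credit: 97 months − 30 months = 67 months
Cap at 99 months: 67 months is within the cap, no reduction.

67 months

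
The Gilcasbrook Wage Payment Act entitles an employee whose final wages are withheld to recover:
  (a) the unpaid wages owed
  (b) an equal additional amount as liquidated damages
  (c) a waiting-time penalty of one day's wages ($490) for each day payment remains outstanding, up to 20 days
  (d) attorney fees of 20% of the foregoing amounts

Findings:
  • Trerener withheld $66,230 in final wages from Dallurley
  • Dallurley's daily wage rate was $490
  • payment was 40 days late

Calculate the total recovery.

$170,712

Liquidated damages (equal amount): $66,230
Penalty days: min(40, 20) = 20
Waiting-time penalty: 20 × $490 = $9,800
Subtotal: $66,230 + $66,230 + $9,800 = $142,260
Attorney fees: 20% of $142,260 = $28,452
Total award: $142,260 + $28,452 = $170,712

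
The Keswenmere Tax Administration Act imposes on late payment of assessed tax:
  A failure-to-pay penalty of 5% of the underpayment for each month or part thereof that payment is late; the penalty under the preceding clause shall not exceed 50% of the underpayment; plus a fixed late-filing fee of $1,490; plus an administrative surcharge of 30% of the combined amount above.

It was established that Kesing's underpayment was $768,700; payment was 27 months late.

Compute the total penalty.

$501,592

Accrued rate: 5% × 27 = 135%, capped at 50% → 50%
Failure-to-pay penalty: 50% of $768,700 = $384,350
Penalty before surcharge: $384,350 + $1,490 = $385,840
Administrative surcharge: 30% of $385,840 = $115,752
Total penalty: $385,840 + $115,752 = $501,592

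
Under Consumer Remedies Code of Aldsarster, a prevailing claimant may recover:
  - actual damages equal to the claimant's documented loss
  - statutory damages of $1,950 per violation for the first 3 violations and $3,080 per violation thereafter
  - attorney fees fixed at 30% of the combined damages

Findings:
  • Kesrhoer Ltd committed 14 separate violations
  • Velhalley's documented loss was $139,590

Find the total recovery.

$233,116

First 3 violations: 3 × $1,950 = $5,850
Remaining violations: (14 − 3) × $3,080 = $33,880
Statutory damages: $5,850 + $33,880 = $39,730
Combined damages: $139,590 + $39,730 = $179,320
Attorney fees: 30% of $179,320 = $53,796
Total recovery: $179,320 + $53,796 = $233,116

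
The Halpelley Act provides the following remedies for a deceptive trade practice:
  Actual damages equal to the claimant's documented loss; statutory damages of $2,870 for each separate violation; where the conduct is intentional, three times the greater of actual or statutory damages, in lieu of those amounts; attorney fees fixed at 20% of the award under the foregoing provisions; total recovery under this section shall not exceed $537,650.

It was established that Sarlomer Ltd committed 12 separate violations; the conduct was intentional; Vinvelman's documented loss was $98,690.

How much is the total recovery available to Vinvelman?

$355,284

Statutory damages: 12 × $2,870 = $34,440
Greater of actual damages ($98,690) or statutory damages ($34,440): $98,690
Trebled: 3 × $98,690 = $296,070
Attorney fees: 20% of $296,070 = $59,214
Total before cap: $296,070 + $59,214 = $355,284
Cap at $537,650: $355,284 is within the cap, no reduction.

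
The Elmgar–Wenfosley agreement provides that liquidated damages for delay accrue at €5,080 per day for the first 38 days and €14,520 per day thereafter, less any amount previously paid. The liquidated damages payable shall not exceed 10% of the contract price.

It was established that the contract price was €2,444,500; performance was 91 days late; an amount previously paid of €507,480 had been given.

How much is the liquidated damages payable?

€244,450

First 38 days: 38 × €5,080 = €193,040
Remaining days: (91 − 38) × €14,520 = €769,560
Accrued per-day damages: €193,040 + €769,560 = €962,600
Less amount previously paid: €962,600 − €507,480 = €455,120
Cap: 10% of €2,444,500 = €244,450
Cap at €244,450: €455,120 exceeds the cap → €244,450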